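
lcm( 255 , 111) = 9435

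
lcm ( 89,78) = 6942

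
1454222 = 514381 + 939841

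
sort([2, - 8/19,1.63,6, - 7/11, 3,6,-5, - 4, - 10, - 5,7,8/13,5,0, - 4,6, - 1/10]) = [ - 10, - 5, - 5, - 4 , - 4, - 7/11, - 8/19, - 1/10,0, 8/13, 1.63,2,3,5, 6 , 6 , 6, 7 ]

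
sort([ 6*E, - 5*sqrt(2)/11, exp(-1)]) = [-5*sqrt(2)/11, exp( - 1),6*E]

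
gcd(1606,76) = 2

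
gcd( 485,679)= 97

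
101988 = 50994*2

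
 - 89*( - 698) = 62122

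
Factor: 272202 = 2^1*3^1*7^1*6481^1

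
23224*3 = 69672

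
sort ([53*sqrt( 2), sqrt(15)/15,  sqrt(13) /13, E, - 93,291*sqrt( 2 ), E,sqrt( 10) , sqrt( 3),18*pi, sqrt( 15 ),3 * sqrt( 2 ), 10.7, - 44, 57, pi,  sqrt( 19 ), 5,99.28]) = [ - 93, -44, sqrt( 15) /15, sqrt( 13 ) /13,  sqrt( 3 ), E,E, pi,sqrt( 10 ), sqrt (15 ), 3 *sqrt( 2 ) , sqrt(19 ), 5,  10.7,18*pi, 57,53*sqrt( 2 ), 99.28, 291*sqrt( 2) ]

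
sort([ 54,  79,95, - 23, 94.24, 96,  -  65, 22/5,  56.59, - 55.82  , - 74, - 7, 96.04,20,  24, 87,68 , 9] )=[ - 74  ,-65, - 55.82, - 23, - 7,22/5, 9,  20,24,54,56.59 , 68, 79,87, 94.24 , 95,96, 96.04]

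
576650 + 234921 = 811571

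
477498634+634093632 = 1111592266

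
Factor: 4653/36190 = 9/70 = 2^ ( - 1 ) * 3^2 * 5^( - 1)*7^(-1) 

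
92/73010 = 46/36505 = 0.00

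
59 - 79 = - 20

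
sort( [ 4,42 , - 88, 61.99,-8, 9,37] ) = [-88, - 8,4, 9,37 , 42,61.99]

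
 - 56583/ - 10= 56583/10 =5658.30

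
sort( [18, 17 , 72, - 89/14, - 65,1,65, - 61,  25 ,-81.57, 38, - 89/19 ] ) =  [ - 81.57, - 65, - 61, - 89/14,  -  89/19, 1,  17,  18, 25, 38, 65,72]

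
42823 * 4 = 171292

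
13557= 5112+8445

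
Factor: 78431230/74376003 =2^1 *3^( - 1) * 5^1*13^ ( -1)*17^ ( - 1)*112181^(-1 )*7843123^1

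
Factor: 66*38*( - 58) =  - 2^3*3^1*11^1*19^1*29^1=-145464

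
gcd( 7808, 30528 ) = 64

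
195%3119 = 195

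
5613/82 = 5613/82 = 68.45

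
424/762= 212/381=   0.56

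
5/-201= -1 + 196/201 = -  0.02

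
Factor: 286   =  2^1*11^1*13^1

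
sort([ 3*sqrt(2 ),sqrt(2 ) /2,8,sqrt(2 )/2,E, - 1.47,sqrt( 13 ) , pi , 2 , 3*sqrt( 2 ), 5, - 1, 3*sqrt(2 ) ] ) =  [ - 1.47,  -  1,sqrt(2)/2,sqrt( 2)/2,2,E,pi, sqrt( 13),3*sqrt( 2 ), 3*sqrt (2) , 3*sqrt( 2),  5,8 ]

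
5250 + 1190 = 6440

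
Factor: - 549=-3^2 * 61^1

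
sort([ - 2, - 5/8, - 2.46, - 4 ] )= [ - 4 ,- 2.46, - 2, - 5/8] 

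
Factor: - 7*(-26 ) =2^1 * 7^1*13^1 =182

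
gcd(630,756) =126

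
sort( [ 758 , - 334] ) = [ - 334,  758] 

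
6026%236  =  126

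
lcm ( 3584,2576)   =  82432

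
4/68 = 1/17 = 0.06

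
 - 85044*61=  - 5187684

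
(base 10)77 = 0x4d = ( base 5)302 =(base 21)3E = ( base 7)140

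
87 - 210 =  - 123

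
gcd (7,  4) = 1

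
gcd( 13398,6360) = 6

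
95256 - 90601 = 4655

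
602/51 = 11 + 41/51  =  11.80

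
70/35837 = 70/35837  =  0.00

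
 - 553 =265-818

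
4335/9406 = 4335/9406 = 0.46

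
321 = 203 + 118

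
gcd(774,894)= 6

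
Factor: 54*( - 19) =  - 1026 = - 2^1 * 3^3*19^1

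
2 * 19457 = 38914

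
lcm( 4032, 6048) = 12096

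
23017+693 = 23710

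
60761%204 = 173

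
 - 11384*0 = 0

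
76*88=6688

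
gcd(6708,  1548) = 516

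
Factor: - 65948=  - 2^2*16487^1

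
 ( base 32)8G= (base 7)536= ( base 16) 110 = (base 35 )7R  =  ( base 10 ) 272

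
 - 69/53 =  - 69/53 = -1.30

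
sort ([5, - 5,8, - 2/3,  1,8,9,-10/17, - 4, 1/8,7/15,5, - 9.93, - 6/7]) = [ - 9.93, - 5, - 4,-6/7, - 2/3, - 10/17,1/8,  7/15,  1,5,5,  8,8, 9]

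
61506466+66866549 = 128373015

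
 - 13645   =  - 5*2729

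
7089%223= 176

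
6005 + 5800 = 11805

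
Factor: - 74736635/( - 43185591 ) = 3^( - 2)*5^1*131^(-1 ) * 36629^(-1 )*14947327^1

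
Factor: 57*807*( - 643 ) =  - 29577357= -3^2*19^1*269^1 * 643^1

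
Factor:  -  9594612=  - 2^2*3^5*9871^1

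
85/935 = 1/11 = 0.09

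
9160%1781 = 255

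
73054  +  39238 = 112292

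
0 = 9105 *0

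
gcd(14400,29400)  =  600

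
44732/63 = 710 + 2/63 = 710.03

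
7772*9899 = 76935028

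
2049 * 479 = 981471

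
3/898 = 3/898 = 0.00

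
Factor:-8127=-3^3*7^1*43^1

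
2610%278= 108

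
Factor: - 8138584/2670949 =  - 2^3 * 71^ ( - 1)*37619^ ( - 1)*1017323^1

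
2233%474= 337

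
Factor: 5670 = 2^1*3^4*5^1*7^1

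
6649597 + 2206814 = 8856411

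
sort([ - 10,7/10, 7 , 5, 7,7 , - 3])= [ - 10, - 3, 7/10, 5,7,  7,7] 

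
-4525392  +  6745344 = 2219952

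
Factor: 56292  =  2^2 * 3^1 * 4691^1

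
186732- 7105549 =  - 6918817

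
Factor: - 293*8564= - 2^2*293^1*2141^1=- 2509252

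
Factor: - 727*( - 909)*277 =3^2*101^1*277^1*727^1 = 183053511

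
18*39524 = 711432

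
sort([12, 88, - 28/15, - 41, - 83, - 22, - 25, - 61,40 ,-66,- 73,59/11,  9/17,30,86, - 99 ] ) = [ - 99, - 83,-73 ,-66, - 61,-41, - 25, - 22, - 28/15,9/17, 59/11,12,30,40,86, 88 ]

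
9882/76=4941/38= 130.03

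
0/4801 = 0 = 0.00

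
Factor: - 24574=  - 2^1*11^1 * 1117^1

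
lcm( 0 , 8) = 0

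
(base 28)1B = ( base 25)1e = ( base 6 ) 103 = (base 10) 39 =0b100111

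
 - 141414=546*(-259) 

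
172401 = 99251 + 73150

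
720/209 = 720/209= 3.44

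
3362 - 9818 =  - 6456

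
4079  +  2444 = 6523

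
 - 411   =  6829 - 7240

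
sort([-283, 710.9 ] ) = [ - 283 , 710.9]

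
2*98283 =196566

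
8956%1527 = 1321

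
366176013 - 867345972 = - 501169959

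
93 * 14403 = 1339479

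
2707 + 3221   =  5928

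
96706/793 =121 + 753/793 = 121.95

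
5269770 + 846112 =6115882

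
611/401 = 611/401   =  1.52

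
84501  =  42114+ 42387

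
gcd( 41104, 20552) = 20552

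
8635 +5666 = 14301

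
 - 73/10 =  - 73/10 = - 7.30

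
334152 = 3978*84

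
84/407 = 84/407  =  0.21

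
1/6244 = 1/6244 =0.00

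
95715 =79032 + 16683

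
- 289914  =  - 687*422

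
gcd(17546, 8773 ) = 8773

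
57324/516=4777/43=111.09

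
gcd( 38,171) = 19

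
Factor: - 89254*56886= - 2^2*3^1*11^1 * 19^1*499^1*4057^1 =- 5077303044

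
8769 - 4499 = 4270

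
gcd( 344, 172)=172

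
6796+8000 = 14796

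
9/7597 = 9/7597 = 0.00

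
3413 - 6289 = -2876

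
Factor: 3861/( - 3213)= -7^( - 1)*11^1*13^1*17^( - 1 ) = - 143/119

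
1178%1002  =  176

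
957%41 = 14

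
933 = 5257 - 4324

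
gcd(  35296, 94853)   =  1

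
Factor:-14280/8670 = -28/17 = - 2^2*7^1*17^(-1) 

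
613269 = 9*68141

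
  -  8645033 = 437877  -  9082910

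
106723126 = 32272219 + 74450907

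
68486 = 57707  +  10779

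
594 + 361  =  955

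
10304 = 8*1288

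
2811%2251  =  560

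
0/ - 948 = 0/1=   -  0.00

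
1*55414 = 55414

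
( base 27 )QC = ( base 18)23c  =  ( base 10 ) 714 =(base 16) 2ca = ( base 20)1fe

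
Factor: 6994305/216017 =3^2*5^1 * 47^1*337^( - 1)*641^(-1)*3307^1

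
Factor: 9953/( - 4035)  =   - 37/15 = - 3^ ( - 1) * 5^(- 1 )*37^1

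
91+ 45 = 136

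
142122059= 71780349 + 70341710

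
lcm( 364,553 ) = 28756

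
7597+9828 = 17425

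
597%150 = 147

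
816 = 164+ 652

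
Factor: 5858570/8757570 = 585857/875757 =3^( - 1)*67^( - 1)*4357^( - 1)*585857^1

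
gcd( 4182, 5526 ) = 6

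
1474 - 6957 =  - 5483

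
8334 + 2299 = 10633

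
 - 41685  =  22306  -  63991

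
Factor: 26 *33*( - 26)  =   - 22308 = - 2^2 * 3^1*11^1* 13^2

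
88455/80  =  17691/16 = 1105.69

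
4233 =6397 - 2164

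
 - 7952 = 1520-9472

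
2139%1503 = 636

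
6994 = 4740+2254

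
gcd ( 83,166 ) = 83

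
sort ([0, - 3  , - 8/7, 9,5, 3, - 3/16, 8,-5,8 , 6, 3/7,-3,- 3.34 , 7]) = [ - 5, - 3.34, - 3,- 3,-8/7  , - 3/16,0,3/7, 3, 5,6, 7 , 8, 8,9]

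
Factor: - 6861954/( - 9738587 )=2^1*3^1*11^1*193^( -1)*50459^ ( - 1 )*103969^1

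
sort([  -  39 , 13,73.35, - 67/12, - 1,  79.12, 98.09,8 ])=[ - 39,-67/12, - 1,8, 13 , 73.35, 79.12, 98.09] 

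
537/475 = 1 + 62/475 = 1.13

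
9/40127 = 9/40127 = 0.00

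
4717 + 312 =5029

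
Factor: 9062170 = 2^1*5^1*13^1*69709^1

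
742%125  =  117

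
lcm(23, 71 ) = 1633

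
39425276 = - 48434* (-814) 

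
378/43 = 378/43 = 8.79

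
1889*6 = 11334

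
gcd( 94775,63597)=17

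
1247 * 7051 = 8792597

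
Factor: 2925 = 3^2*5^2*13^1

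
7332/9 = 2444/3 = 814.67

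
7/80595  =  7/80595 = 0.00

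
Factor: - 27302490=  - 2^1*3^2*5^1 * 303361^1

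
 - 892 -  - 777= - 115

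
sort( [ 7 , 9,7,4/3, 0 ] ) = [ 0, 4/3,7, 7, 9]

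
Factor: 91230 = 2^1  *  3^1*5^1*3041^1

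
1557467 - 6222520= - 4665053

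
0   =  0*696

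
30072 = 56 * 537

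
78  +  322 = 400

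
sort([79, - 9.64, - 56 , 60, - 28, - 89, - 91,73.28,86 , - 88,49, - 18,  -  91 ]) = [ - 91, - 91, - 89,-88, - 56, -28,  -  18,- 9.64, 49, 60, 73.28,79, 86] 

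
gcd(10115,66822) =7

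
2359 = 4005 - 1646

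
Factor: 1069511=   251^1*4261^1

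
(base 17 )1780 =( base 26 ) AC0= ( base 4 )1232200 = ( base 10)7072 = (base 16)1BA0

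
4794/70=2397/35 = 68.49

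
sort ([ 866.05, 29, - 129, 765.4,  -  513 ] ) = [-513,-129,29,765.4,866.05 ]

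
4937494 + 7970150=12907644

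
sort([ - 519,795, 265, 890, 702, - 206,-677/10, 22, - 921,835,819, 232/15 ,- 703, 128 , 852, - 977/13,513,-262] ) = [-921, - 703, - 519,-262, - 206 ,-977/13,  -  677/10 , 232/15,22,128 , 265,513, 702, 795, 819, 835, 852, 890]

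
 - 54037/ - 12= 4503+1/12 = 4503.08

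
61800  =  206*300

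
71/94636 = 71/94636 = 0.00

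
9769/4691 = 9769/4691 = 2.08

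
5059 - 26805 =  - 21746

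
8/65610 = 4/32805= 0.00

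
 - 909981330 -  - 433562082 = - 476419248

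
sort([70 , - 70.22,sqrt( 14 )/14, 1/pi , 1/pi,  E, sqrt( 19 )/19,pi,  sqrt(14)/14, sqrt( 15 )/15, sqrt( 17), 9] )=[-70.22, sqrt( 19)/19, sqrt(15 )/15,sqrt(  14) /14,sqrt( 14)/14, 1/pi,1/pi, E,  pi, sqrt( 17),9, 70]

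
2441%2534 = 2441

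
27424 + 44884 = 72308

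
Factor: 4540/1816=5/2 = 2^( - 1)*5^1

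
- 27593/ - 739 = 27593/739 = 37.34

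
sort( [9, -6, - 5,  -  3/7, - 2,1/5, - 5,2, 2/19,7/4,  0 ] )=[- 6, - 5, - 5, - 2, - 3/7 , 0,  2/19, 1/5, 7/4,2,9]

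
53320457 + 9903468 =63223925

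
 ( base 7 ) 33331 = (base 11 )6348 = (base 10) 8401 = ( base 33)7nj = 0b10000011010001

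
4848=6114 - 1266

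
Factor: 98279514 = 2^1*3^3 * 19^1*95789^1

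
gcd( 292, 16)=4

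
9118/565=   16 + 78/565 = 16.14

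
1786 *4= 7144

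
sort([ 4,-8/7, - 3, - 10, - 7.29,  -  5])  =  [-10, - 7.29, - 5 ,-3, - 8/7,4]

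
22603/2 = 22603/2=   11301.50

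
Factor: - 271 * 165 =- 44715 = - 3^1 * 5^1*11^1*271^1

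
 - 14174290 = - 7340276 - 6834014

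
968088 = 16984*57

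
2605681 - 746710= 1858971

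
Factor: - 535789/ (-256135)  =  5^( - 1 )*11^( - 1)*17^1* 4657^( - 1 )*31517^1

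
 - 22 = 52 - 74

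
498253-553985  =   - 55732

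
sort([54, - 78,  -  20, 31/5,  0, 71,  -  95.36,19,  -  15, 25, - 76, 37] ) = [ - 95.36, - 78, - 76 , - 20, - 15,  0, 31/5,19, 25, 37, 54, 71]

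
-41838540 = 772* ( - 54195 )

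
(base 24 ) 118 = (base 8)1140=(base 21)17k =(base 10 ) 608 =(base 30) K8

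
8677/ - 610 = -8677/610  =  - 14.22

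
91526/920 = 45763/460 = 99.48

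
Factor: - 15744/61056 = - 41/159 =- 3^ ( - 1)*41^1*53^( - 1 ) 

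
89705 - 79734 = 9971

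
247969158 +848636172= 1096605330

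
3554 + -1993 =1561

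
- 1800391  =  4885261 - 6685652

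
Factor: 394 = 2^1 * 197^1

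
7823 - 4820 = 3003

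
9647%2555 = 1982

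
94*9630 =905220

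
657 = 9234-8577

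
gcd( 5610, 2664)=6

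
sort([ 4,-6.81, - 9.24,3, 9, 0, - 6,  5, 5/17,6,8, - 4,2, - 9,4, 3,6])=[-9.24, - 9, - 6.81, - 6 , - 4,  0, 5/17, 2, 3, 3, 4,  4, 5,6,6,8, 9] 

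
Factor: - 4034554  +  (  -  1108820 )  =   - 2^1*3^2*79^1*3617^1 = - 5143374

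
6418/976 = 6 + 281/488 = 6.58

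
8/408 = 1/51 = 0.02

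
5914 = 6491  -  577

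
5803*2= 11606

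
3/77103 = 1/25701 =0.00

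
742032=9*82448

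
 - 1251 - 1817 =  - 3068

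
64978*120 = 7797360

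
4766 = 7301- 2535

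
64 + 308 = 372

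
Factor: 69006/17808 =2^(-3)*31^1 = 31/8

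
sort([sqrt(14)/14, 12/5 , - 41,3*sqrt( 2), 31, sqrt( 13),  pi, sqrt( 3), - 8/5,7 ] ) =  [ - 41, - 8/5,sqrt(14)/14,sqrt( 3),12/5,pi, sqrt( 13),3*sqrt( 2) , 7,31 ] 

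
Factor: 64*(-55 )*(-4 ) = 2^8*5^1*11^1 = 14080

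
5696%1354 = 280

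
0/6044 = 0= 0.00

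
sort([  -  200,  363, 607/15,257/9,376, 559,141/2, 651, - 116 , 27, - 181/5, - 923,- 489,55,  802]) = [  -  923, - 489, - 200, - 116, - 181/5,27,  257/9,607/15, 55,141/2 , 363, 376 , 559, 651, 802] 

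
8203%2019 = 127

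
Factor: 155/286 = 2^ ( - 1)*5^1*11^( - 1)* 13^( - 1 ) *31^1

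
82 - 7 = 75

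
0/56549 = 0 =0.00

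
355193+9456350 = 9811543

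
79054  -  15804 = 63250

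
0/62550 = 0 = 0.00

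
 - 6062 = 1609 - 7671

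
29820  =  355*84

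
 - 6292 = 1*( - 6292)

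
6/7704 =1/1284 = 0.00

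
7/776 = 7/776 = 0.01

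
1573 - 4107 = -2534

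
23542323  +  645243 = 24187566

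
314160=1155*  272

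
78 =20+58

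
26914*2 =53828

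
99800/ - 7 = - 99800/7 =- 14257.14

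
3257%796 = 73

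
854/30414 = 427/15207 =0.03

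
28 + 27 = 55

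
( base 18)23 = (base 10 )39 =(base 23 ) 1g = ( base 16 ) 27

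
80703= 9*8967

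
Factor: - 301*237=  - 3^1*7^1*43^1 * 79^1 = - 71337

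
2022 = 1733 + 289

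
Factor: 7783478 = 2^1*61^1*63799^1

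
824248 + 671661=1495909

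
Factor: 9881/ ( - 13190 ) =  - 2^( - 1)* 5^( - 1 ) * 41^1*241^1*1319^(-1 ) 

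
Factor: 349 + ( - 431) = -2^1*41^1 = - 82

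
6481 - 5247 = 1234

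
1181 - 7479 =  - 6298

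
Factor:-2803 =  - 2803^1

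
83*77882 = 6464206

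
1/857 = 1/857 = 0.00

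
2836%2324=512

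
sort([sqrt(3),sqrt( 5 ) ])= [ sqrt(3), sqrt( 5)]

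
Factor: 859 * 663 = 3^1*13^1*17^1*859^1 = 569517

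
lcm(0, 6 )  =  0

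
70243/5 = 14048 + 3/5 = 14048.60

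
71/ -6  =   - 71/6 = - 11.83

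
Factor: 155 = 5^1*31^1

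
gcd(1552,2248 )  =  8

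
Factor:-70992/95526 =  - 2^3*3^( - 1)*17^1*61^( - 1) = - 136/183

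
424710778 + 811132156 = 1235842934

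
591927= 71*8337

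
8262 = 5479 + 2783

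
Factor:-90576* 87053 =-2^4*3^2*17^1*37^1*263^1*331^1= -  7884912528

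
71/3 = 23  +  2/3 = 23.67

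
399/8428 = 57/1204 = 0.05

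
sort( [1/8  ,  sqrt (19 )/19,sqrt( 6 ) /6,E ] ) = [ 1/8 , sqrt( 19)/19,sqrt( 6) /6,E ] 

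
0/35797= 0   =  0.00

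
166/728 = 83/364 = 0.23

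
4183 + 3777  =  7960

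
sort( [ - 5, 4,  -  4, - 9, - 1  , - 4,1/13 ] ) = [ - 9, - 5, - 4,- 4,  -  1,1/13, 4 ] 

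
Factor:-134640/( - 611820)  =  68/309  =  2^2*3^(-1)*17^1*103^( - 1) 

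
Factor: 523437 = 3^1*149^1*1171^1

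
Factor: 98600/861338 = 2^2*5^2 * 17^1*29^1*269^(  -  1 )*1601^ ( - 1) = 49300/430669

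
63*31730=1998990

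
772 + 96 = 868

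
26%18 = 8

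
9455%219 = 38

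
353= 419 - 66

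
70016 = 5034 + 64982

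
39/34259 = 39/34259  =  0.00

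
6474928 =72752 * 89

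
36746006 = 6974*5269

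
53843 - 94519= - 40676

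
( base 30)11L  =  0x3b7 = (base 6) 4223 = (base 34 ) RX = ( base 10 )951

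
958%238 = 6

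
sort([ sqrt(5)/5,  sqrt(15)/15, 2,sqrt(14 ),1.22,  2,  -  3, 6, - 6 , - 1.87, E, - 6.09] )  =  [ - 6.09,  -  6,-3 , - 1.87, sqrt(15)/15,sqrt(5) /5,1.22, 2, 2,E , sqrt(14),6]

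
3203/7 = 457+4/7  =  457.57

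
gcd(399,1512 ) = 21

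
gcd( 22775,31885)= 4555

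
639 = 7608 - 6969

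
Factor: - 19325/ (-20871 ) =3^( - 3)*5^2 = 25/27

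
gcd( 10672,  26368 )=16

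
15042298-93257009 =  - 78214711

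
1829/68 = 1829/68 = 26.90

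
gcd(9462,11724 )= 6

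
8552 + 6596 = 15148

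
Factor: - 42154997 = -241^1*174917^1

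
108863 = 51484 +57379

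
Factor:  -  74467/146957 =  - 113/223  =  -113^1*223^( - 1) 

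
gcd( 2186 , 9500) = 2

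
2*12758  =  25516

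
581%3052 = 581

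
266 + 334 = 600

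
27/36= 3/4 = 0.75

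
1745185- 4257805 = -2512620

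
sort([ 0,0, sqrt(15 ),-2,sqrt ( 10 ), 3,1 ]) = [ - 2, 0, 0,1,3, sqrt(10 ), sqrt( 15 )]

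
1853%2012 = 1853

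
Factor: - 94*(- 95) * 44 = 2^3 * 5^1*11^1*19^1*47^1 = 392920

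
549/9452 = 549/9452 = 0.06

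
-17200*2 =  - 34400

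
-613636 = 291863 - 905499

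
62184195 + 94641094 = 156825289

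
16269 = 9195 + 7074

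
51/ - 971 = - 1 + 920/971 = -0.05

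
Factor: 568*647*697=256144712 = 2^3*17^1*41^1*71^1* 647^1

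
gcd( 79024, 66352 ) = 176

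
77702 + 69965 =147667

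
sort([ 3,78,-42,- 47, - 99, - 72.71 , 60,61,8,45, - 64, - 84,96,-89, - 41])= [ - 99, - 89, - 84,-72.71, - 64,-47,- 42, - 41, 3, 8, 45,60, 61  ,  78, 96 ] 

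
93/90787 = 93/90787 = 0.00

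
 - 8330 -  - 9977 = 1647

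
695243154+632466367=1327709521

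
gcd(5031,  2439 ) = 9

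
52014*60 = 3120840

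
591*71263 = 42116433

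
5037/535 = 5037/535 = 9.41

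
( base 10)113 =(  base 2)1110001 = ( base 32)3H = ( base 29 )3q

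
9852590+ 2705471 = 12558061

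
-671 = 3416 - 4087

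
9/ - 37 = -1 + 28/37 = - 0.24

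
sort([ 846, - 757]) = [ - 757, 846 ]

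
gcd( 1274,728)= 182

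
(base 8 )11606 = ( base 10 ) 4998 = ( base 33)4jf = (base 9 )6763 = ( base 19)DG1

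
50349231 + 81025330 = 131374561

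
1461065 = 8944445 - 7483380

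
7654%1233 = 256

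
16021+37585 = 53606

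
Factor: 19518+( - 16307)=3211 = 13^2*19^1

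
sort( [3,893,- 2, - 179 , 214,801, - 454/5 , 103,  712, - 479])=[-479,  -  179, - 454/5, -2,  3 , 103,214,712,  801, 893]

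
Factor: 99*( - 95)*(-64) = 2^6*3^2*5^1*  11^1*19^1 = 601920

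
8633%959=2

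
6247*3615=22582905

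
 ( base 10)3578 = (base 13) 1823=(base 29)47b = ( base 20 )8ii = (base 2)110111111010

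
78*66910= 5218980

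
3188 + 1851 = 5039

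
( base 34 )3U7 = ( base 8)10617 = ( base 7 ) 16051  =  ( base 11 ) 3417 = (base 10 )4495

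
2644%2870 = 2644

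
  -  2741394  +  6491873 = 3750479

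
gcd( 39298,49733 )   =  1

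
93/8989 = 93/8989 = 0.01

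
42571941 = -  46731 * (  -  911)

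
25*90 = 2250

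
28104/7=4014 + 6/7= 4014.86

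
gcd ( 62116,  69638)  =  2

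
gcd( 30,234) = 6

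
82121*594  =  48779874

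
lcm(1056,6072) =24288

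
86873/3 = 86873/3 = 28957.67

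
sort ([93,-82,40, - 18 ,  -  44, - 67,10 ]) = [  -  82, - 67, - 44, - 18,10,  40  ,  93]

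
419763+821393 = 1241156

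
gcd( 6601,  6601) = 6601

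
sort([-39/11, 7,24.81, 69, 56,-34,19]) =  [- 34,- 39/11, 7,19,24.81,56,69]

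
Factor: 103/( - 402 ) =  - 2^( - 1 )*3^ (- 1 ) * 67^(-1 )*103^1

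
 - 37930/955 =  - 7586/191 = - 39.72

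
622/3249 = 622/3249=0.19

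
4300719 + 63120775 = 67421494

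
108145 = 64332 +43813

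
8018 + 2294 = 10312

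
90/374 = 45/187=0.24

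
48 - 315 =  - 267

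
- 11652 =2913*( -4)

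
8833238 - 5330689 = 3502549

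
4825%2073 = 679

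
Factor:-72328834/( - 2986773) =2^1*3^( - 1 )*995591^( - 1 ) * 36164417^1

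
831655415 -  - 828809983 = 1660465398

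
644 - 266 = 378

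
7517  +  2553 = 10070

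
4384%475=109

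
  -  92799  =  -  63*1473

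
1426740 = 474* 3010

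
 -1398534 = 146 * ( - 9579 ) 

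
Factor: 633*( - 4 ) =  - 2532 = -2^2 * 3^1* 211^1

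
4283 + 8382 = 12665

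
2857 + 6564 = 9421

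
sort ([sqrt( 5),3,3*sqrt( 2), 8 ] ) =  [ sqrt(5),3 , 3* sqrt(2 ), 8]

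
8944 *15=134160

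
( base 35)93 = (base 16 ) 13e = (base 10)318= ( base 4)10332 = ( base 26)C6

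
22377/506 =22377/506  =  44.22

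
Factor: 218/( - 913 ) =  - 2^1*11^(  -  1 )*83^( - 1 )*109^1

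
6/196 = 3/98 = 0.03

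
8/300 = 2/75 =0.03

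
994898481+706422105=1701320586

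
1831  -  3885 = -2054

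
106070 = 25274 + 80796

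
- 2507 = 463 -2970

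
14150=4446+9704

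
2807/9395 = 2807/9395  =  0.30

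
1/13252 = 1/13252=0.00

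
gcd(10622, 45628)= 2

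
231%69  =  24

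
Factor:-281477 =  - 7^1*79^1*509^1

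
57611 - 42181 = 15430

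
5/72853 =5/72853 = 0.00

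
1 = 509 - 508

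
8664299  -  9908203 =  - 1243904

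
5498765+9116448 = 14615213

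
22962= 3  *7654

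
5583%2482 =619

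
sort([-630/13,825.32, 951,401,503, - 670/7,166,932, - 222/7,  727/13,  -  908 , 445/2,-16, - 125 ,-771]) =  [ - 908, -771,-125, - 670/7, - 630/13 , - 222/7, - 16,727/13,166,  445/2,401,503 , 825.32, 932 , 951]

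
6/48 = 1/8 = 0.12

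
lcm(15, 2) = 30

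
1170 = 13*90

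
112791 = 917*123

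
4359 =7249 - 2890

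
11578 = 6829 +4749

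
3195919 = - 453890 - -3649809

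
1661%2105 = 1661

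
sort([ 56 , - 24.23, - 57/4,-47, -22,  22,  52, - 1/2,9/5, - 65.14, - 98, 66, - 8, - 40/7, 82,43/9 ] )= [ - 98, - 65.14, - 47, - 24.23, - 22, - 57/4 , - 8, - 40/7,-1/2, 9/5,  43/9, 22, 52, 56,66,82 ] 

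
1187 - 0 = 1187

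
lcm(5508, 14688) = 44064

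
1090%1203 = 1090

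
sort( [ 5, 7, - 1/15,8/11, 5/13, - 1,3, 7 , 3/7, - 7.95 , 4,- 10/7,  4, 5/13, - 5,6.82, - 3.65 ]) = [ - 7.95, - 5, - 3.65, - 10/7,- 1,  -  1/15, 5/13,5/13, 3/7,8/11,  3, 4, 4  ,  5,6.82,7, 7 ]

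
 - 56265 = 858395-914660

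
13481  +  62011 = 75492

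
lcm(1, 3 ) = 3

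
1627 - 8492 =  - 6865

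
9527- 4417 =5110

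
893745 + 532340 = 1426085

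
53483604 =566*94494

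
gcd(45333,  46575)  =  621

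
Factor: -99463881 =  - 3^1 *11^1*29^1*37^1*53^2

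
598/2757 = 598/2757 = 0.22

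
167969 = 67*2507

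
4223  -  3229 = 994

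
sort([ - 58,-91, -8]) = [- 91  ,-58 , - 8 ]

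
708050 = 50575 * 14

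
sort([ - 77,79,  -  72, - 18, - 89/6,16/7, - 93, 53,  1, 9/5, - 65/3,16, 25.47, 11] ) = [-93,  -  77 , - 72, - 65/3, - 18 , - 89/6,1,9/5,16/7,11, 16,25.47, 53, 79]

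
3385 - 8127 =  -4742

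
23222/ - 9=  - 2581+7/9= -2580.22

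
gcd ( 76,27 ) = 1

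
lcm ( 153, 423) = 7191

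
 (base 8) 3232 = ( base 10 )1690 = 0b11010011010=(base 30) 1QA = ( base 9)2277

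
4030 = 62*65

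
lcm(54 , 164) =4428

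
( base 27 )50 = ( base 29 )4J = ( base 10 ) 135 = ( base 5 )1020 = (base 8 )207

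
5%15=5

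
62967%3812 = 1975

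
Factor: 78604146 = 2^1*3^2*4366897^1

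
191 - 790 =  - 599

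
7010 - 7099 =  - 89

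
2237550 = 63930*35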